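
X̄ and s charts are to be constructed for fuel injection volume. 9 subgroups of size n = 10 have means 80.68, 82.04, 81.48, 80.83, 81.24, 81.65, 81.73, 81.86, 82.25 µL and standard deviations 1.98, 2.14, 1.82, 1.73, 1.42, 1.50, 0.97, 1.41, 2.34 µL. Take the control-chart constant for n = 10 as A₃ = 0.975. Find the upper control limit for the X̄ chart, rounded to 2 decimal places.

X̄̄ = (80.68 + 82.04 + 81.48 + 80.83 + 81.24 + 81.65 + 81.73 + 81.86 + 82.25) / 9 = 81.5289
s̄ = (1.98 + 2.14 + 1.82 + 1.73 + 1.42 + 1.50 + 0.97 + 1.41 + 2.34) / 9 = 1.7011
UCL = X̄̄ + A₃·s̄ = 81.5289 + 0.975 × 1.7011 = 83.1875

83.19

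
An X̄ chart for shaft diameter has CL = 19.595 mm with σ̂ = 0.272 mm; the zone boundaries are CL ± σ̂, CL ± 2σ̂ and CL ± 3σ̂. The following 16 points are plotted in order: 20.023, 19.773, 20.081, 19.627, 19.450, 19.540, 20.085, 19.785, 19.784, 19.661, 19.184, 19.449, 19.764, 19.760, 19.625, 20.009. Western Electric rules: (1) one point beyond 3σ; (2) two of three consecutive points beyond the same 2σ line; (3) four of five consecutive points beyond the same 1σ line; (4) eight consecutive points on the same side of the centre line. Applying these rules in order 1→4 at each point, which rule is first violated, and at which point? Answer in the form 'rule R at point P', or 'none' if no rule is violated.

none

Zone of each point (C = within 1σ̂, B = 1σ̂–2σ̂, A = 2σ̂–3σ̂, * = beyond 3σ̂; sign = side of CL): 1:+B, 2:+C, 3:+B, 4:+C, 5:-C, 6:-C, 7:+B, 8:+C, 9:+C, 10:+C, 11:-B, 12:-C, 13:+C, 14:+C, 15:+C, 16:+B
No rule fires across all 16 points.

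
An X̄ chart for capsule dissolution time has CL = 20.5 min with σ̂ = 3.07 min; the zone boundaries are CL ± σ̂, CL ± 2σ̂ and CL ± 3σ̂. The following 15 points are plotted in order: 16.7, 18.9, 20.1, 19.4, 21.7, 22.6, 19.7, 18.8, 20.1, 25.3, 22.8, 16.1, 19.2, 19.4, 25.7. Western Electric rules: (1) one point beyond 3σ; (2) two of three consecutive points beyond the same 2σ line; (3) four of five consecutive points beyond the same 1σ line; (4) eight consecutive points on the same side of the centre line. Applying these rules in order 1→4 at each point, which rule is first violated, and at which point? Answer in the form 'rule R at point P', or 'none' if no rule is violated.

Zone of each point (C = within 1σ̂, B = 1σ̂–2σ̂, A = 2σ̂–3σ̂, * = beyond 3σ̂; sign = side of CL): 1:-B, 2:-C, 3:-C, 4:-C, 5:+C, 6:+C, 7:-C, 8:-C, 9:-C, 10:+B, 11:+C, 12:-B, 13:-C, 14:-C, 15:+B
No rule fires across all 15 points.

none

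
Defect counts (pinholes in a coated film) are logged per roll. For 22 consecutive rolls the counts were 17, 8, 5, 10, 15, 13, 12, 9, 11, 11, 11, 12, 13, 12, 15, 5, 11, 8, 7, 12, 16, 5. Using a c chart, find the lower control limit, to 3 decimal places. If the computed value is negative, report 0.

0.951

c̄ = (17 + 8 + 5 + 10 + 15 + 13 + 12 + 9 + 11 + 11 + 11 + 12 + 13 + 12 + 15 + 5 + 11 + 8 + 7 + 12 + 16 + 5) / 22 = 238 / 22 = 10.8182
LCL = c̄ − 3√c̄ = 10.8182 − 3 × 3.2891 = 0.9509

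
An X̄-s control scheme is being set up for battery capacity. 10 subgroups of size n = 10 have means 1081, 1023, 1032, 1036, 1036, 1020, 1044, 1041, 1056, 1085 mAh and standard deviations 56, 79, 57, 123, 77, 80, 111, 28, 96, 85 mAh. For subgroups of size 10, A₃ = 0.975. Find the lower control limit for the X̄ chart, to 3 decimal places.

968.180

X̄̄ = (1081 + 1023 + 1032 + 1036 + 1036 + 1020 + 1044 + 1041 + 1056 + 1085) / 10 = 1045.4000
s̄ = (56 + 79 + 57 + 123 + 77 + 80 + 111 + 28 + 96 + 85) / 10 = 79.2000
LCL = X̄̄ − A₃·s̄ = 1045.4000 − 0.975 × 79.2000 = 968.1800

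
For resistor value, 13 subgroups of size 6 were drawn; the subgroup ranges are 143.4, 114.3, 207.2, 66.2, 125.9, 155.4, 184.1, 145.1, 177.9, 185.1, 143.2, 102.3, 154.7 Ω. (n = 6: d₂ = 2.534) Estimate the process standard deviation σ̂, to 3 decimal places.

57.823

R̄ = (143.4 + 114.3 + 207.2 + 66.2 + 125.9 + 155.4 + 184.1 + 145.1 + 177.9 + 185.1 + 143.2 + 102.3 + 154.7) / 13 = 146.5231
σ̂ = R̄ / d₂ = 146.5231 / 2.534 = 57.8228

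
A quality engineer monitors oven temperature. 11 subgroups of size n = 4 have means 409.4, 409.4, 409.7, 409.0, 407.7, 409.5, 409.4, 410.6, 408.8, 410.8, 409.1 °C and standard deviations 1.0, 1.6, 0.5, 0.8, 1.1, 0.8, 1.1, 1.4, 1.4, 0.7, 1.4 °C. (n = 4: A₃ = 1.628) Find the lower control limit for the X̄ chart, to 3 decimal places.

407.654

X̄̄ = (409.4 + 409.4 + 409.7 + 409.0 + 407.7 + 409.5 + 409.4 + 410.6 + 408.8 + 410.8 + 409.1) / 11 = 409.4000
s̄ = (1.0 + 1.6 + 0.5 + 0.8 + 1.1 + 0.8 + 1.1 + 1.4 + 1.4 + 0.7 + 1.4) / 11 = 1.0727
LCL = X̄̄ − A₃·s̄ = 409.4000 − 1.628 × 1.0727 = 407.6536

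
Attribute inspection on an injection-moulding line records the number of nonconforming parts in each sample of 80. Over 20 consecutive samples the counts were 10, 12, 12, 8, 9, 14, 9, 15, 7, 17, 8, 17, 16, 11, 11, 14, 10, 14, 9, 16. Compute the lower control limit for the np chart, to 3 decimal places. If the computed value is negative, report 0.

p̄ = Σdᵢ / (k·n) = 239 / (20 × 80) = 0.14938
LCL = np̄ − 3·√(np̄(1−p̄)) = 11.9500 − 3 × 3.1883 = 2.3852

2.385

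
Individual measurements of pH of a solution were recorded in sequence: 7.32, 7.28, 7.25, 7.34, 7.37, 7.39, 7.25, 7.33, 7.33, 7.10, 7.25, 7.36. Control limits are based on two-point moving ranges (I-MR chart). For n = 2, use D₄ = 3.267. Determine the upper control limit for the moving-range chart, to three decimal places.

Moving ranges: 0.04, 0.03, 0.09, 0.03, 0.02, 0.14, 0.08, 0.00, 0.23, 0.15, 0.11; M̄R̄ = 0.9200 / 11 = 0.0836
UCL_MR = D₄·M̄R̄ = 3.267 × 0.0836 = 0.2732

0.273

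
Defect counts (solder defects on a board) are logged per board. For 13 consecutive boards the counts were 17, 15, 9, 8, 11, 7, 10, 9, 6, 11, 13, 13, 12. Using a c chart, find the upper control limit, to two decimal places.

c̄ = (17 + 15 + 9 + 8 + 11 + 7 + 10 + 9 + 6 + 11 + 13 + 13 + 12) / 13 = 141 / 13 = 10.8462
UCL = c̄ + 3√c̄ = 10.8462 + 3 × √10.8462 = 10.8462 + 3 × 3.2933 = 20.7262

20.73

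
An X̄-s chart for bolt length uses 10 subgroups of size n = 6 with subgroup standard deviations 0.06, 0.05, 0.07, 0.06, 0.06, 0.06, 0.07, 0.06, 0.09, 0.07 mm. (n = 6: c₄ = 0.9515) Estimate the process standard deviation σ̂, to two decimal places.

s̄ = (0.06 + 0.05 + 0.07 + 0.06 + 0.06 + 0.06 + 0.07 + 0.06 + 0.09 + 0.07) / 10 = 0.0650
σ̂ = s̄ / c₄ = 0.0650 / 0.9515 = 0.0683

0.07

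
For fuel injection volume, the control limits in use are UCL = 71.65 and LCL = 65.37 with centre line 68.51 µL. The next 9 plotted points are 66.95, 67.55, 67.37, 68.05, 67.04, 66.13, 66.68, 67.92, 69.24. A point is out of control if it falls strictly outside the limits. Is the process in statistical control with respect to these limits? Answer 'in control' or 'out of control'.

in control

All 9 points lie within [65.37, 71.65].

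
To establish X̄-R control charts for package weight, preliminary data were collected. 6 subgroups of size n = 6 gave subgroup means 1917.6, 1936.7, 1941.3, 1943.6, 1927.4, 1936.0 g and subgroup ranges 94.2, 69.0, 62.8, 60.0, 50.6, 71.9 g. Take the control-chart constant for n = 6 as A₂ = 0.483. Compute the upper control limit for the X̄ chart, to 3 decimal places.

1966.651

X̄̄ = (1917.6 + 1936.7 + 1941.3 + 1943.6 + 1927.4 + 1936.0) / 6 = 11602.6000 / 6 = 1933.7667
R̄ = (94.2 + 69.0 + 62.8 + 60.0 + 50.6 + 71.9) / 6 = 408.5000 / 6 = 68.0833
UCL = X̄̄ + A₂·R̄ = 1933.7667 + 0.483 × 68.0833 = 1966.6509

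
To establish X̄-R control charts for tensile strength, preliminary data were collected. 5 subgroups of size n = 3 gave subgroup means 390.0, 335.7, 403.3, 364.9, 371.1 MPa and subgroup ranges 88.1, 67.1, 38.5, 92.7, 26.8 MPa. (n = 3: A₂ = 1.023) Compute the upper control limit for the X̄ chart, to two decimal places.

X̄̄ = (390.0 + 335.7 + 403.3 + 364.9 + 371.1) / 5 = 1865.0000 / 5 = 373.0000
R̄ = (88.1 + 67.1 + 38.5 + 92.7 + 26.8) / 5 = 313.2000 / 5 = 62.6400
UCL = X̄̄ + A₂·R̄ = 373.0000 + 1.023 × 62.6400 = 437.0807

437.08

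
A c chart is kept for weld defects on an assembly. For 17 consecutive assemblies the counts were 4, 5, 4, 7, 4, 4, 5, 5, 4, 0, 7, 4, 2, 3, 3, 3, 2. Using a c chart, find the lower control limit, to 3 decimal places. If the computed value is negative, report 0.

c̄ = (4 + 5 + 4 + 7 + 4 + 4 + 5 + 5 + 4 + 0 + 7 + 4 + 2 + 3 + 3 + 3 + 2) / 17 = 66 / 17 = 3.8824
LCL = c̄ − 3√c̄ = 3.8824 − 3 × 1.9704 = -2.0288 → 0 (cannot be negative)

0.000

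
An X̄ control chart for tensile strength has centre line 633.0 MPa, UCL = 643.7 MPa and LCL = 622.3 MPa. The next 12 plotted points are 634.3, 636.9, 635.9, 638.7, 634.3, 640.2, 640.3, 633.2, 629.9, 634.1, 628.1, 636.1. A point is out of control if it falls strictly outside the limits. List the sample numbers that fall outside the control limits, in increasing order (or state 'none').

none

All 12 points lie within [622.3, 643.7].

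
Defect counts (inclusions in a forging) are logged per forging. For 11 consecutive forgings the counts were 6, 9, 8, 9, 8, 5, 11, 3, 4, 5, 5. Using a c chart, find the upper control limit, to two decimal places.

14.36

c̄ = (6 + 9 + 8 + 9 + 8 + 5 + 11 + 3 + 4 + 5 + 5) / 11 = 73 / 11 = 6.6364
UCL = c̄ + 3√c̄ = 6.6364 + 3 × √6.6364 = 6.6364 + 3 × 2.5761 = 14.3647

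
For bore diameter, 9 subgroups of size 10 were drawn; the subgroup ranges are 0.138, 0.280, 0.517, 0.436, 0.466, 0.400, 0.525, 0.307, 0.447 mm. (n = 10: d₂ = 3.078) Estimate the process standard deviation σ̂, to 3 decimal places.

0.127

R̄ = (0.138 + 0.280 + 0.517 + 0.436 + 0.466 + 0.400 + 0.525 + 0.307 + 0.447) / 9 = 0.3907
σ̂ = R̄ / d₂ = 0.3907 / 3.078 = 0.1269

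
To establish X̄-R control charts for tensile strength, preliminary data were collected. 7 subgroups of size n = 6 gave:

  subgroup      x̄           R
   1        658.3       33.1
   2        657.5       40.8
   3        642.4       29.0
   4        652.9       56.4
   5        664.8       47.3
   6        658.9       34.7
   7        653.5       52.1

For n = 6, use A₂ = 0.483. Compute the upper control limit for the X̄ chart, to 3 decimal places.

675.716

X̄̄ = (658.3 + 657.5 + 642.4 + 652.9 + 664.8 + 658.9 + 653.5) / 7 = 4588.3000 / 7 = 655.4714
R̄ = (33.1 + 40.8 + 29.0 + 56.4 + 47.3 + 34.7 + 52.1) / 7 = 293.4000 / 7 = 41.9143
UCL = X̄̄ + A₂·R̄ = 655.4714 + 0.483 × 41.9143 = 675.7160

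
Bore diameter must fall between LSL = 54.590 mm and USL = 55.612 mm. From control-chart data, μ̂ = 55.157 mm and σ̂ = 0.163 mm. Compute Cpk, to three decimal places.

Cpu = (USL − μ̂) / (3σ̂) = (55.612 − 55.157) / (3 × 0.163) = 0.9305; Cpl = (μ̂ − LSL) / (3σ̂) = (55.157 − 54.590) / (3 × 0.163) = 1.1595; Cpk = min(Cpu, Cpl) = 0.9305

0.930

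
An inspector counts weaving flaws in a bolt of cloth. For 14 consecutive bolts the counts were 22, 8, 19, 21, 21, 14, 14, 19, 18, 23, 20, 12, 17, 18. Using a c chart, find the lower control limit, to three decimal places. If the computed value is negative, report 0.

c̄ = (22 + 8 + 19 + 21 + 21 + 14 + 14 + 19 + 18 + 23 + 20 + 12 + 17 + 18) / 14 = 246 / 14 = 17.5714
LCL = c̄ − 3√c̄ = 17.5714 − 3 × 4.1918 = 4.9959

4.996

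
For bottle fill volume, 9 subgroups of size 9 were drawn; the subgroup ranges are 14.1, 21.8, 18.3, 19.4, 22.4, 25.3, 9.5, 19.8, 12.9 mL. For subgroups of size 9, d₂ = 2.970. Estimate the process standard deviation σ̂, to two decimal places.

R̄ = (14.1 + 21.8 + 18.3 + 19.4 + 22.4 + 25.3 + 9.5 + 19.8 + 12.9) / 9 = 18.1667
σ̂ = R̄ / d₂ = 18.1667 / 2.970 = 6.1167

6.12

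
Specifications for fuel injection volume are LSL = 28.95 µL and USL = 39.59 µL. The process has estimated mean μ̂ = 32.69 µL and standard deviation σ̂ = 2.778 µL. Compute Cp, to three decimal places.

Cp = (USL − LSL) / (6σ̂) = (39.59 − 28.95) / (6 × 2.778) = 10.6400 / 16.6680 = 0.6383

0.638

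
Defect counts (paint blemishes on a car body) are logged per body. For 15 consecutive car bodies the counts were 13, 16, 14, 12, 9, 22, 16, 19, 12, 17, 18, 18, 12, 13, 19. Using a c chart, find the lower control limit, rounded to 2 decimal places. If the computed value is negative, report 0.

3.59

c̄ = (13 + 16 + 14 + 12 + 9 + 22 + 16 + 19 + 12 + 17 + 18 + 18 + 12 + 13 + 19) / 15 = 230 / 15 = 15.3333
LCL = c̄ − 3√c̄ = 15.3333 − 3 × 3.9158 = 3.5860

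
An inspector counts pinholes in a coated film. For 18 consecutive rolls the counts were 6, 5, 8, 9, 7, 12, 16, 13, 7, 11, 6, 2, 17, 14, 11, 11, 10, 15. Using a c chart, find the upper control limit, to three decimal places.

c̄ = (6 + 5 + 8 + 9 + 7 + 12 + 16 + 13 + 7 + 11 + 6 + 2 + 17 + 14 + 11 + 11 + 10 + 15) / 18 = 180 / 18 = 10.0000
UCL = c̄ + 3√c̄ = 10.0000 + 3 × √10.0000 = 10.0000 + 3 × 3.1623 = 19.4868

19.487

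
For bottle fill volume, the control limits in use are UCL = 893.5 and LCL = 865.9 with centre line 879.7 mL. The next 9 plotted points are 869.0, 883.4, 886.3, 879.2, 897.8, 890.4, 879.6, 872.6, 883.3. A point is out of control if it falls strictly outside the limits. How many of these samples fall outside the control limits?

Compare each point to [865.9, 893.5]: sample 5 = 897.8 > UCL.

1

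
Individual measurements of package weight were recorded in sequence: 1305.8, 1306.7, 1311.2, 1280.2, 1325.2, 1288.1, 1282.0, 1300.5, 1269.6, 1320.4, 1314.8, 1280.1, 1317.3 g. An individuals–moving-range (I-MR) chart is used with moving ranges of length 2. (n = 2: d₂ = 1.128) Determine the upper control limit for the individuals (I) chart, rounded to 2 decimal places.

1367.15

X̄ = (1305.8 + 1306.7 + 1311.2 + 1280.2 + 1325.2 + 1288.1 + 1282.0 + 1300.5 + 1269.6 + 1320.4 + 1314.8 + 1280.1 + 1317.3) / 13 = 1300.1462
Moving ranges: 0.9, 4.5, 31.0, 45.0, 37.1, 6.1, 18.5, 30.9, 50.8, 5.6, 34.7, 37.2; M̄R̄ = 302.3000 / 12 = 25.1917
UCL = X̄ + 3·M̄R̄/d₂ = 1300.1462 + 3 × 25.1917 / 1.128 = 1367.1453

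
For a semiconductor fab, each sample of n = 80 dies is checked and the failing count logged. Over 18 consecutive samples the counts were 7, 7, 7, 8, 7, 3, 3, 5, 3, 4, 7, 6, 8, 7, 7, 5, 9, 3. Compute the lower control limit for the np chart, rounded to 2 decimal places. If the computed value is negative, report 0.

0.00

p̄ = Σdᵢ / (k·n) = 106 / (18 × 80) = 0.07361
LCL = np̄ − 3·√(np̄(1−p̄)) = 5.8889 − 3 × 2.3357 = -1.1182 → 0 (negative, so LCL = 0)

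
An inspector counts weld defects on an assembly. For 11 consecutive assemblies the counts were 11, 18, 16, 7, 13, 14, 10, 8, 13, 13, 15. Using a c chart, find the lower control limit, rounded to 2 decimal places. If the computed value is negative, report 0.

1.92

c̄ = (11 + 18 + 16 + 7 + 13 + 14 + 10 + 8 + 13 + 13 + 15) / 11 = 138 / 11 = 12.5455
LCL = c̄ − 3√c̄ = 12.5455 − 3 × 3.5420 = 1.9196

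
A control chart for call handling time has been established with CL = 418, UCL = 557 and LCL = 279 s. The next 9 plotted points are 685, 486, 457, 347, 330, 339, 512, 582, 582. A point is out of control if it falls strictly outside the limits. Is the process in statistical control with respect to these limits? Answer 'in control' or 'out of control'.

out of control

Compare each point to [279, 557]: sample 1 = 685 > UCL; sample 8 = 582 > UCL; sample 9 = 582 > UCL.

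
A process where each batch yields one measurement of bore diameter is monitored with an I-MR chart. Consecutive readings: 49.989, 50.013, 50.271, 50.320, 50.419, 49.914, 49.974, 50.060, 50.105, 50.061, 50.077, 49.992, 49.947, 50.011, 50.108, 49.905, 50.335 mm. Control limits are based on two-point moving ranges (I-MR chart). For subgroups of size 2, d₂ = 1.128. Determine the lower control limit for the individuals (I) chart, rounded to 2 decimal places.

X̄ = (49.989 + 50.013 + 50.271 + 50.320 + 50.419 + 49.914 + 49.974 + 50.060 + 50.105 + 50.061 + 50.077 + 49.992 + 49.947 + 50.011 + 50.108 + 49.905 + 50.335) / 17 = 50.0883
Moving ranges: 0.024, 0.258, 0.049, 0.099, 0.505, 0.060, 0.086, 0.045, 0.044, 0.016, 0.085, 0.045, 0.064, 0.097, 0.203, 0.430; M̄R̄ = 2.1100 / 16 = 0.1319
LCL = X̄ − 3·M̄R̄/d₂ = 50.0883 − 3 × 0.1319 / 1.128 = 49.7376

49.74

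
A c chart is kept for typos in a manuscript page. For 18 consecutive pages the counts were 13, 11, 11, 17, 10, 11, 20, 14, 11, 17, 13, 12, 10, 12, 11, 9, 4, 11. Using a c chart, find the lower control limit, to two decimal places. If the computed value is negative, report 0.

c̄ = (13 + 11 + 11 + 17 + 10 + 11 + 20 + 14 + 11 + 17 + 13 + 12 + 10 + 12 + 11 + 9 + 4 + 11) / 18 = 217 / 18 = 12.0556
LCL = c̄ − 3√c̄ = 12.0556 − 3 × 3.4721 = 1.6392

1.64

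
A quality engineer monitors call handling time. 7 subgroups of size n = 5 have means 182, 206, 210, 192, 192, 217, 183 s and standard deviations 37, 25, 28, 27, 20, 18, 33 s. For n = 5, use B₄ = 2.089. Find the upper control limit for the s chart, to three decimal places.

56.105

s̄ = (37 + 25 + 28 + 27 + 20 + 18 + 33) / 7 = 26.8571
UCL_s = B₄·s̄ = 2.089 × 26.8571 = 56.1046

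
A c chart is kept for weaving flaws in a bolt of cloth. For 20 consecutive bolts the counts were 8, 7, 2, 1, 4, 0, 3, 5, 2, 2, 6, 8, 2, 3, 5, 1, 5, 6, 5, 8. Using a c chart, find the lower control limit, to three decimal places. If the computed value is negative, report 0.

0.000

c̄ = (8 + 7 + 2 + 1 + 4 + 0 + 3 + 5 + 2 + 2 + 6 + 8 + 2 + 3 + 5 + 1 + 5 + 6 + 5 + 8) / 20 = 83 / 20 = 4.1500
LCL = c̄ − 3√c̄ = 4.1500 − 3 × 2.0372 = -1.9615 → 0 (cannot be negative)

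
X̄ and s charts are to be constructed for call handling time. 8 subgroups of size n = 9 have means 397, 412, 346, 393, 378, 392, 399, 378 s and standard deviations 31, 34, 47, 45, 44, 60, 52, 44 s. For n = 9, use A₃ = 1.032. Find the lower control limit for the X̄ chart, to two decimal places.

X̄̄ = (397 + 412 + 346 + 393 + 378 + 392 + 399 + 378) / 8 = 386.8750
s̄ = (31 + 34 + 47 + 45 + 44 + 60 + 52 + 44) / 8 = 44.6250
LCL = X̄̄ − A₃·s̄ = 386.8750 − 1.032 × 44.6250 = 340.8220

340.82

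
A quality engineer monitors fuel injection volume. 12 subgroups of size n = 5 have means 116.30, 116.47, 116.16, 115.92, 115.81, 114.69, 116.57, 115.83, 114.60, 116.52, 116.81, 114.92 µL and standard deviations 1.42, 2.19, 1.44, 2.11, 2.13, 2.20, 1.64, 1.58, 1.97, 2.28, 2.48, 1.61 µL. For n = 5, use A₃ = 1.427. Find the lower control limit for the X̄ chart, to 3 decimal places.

113.142

X̄̄ = (116.30 + 116.47 + 116.16 + 115.92 + 115.81 + 114.69 + 116.57 + 115.83 + 114.60 + 116.52 + 116.81 + 114.92) / 12 = 115.8833
s̄ = (1.42 + 2.19 + 1.44 + 2.11 + 2.13 + 2.20 + 1.64 + 1.58 + 1.97 + 2.28 + 2.48 + 1.61) / 12 = 1.9208
LCL = X̄̄ − A₃·s̄ = 115.8833 − 1.427 × 1.9208 = 113.1423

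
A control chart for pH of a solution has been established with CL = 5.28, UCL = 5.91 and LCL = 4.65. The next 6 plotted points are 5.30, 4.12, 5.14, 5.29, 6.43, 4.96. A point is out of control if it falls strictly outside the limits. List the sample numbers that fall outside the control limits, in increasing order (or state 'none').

2, 5

Compare each point to [4.65, 5.91]: sample 2 = 4.12 < LCL; sample 5 = 6.43 > UCL.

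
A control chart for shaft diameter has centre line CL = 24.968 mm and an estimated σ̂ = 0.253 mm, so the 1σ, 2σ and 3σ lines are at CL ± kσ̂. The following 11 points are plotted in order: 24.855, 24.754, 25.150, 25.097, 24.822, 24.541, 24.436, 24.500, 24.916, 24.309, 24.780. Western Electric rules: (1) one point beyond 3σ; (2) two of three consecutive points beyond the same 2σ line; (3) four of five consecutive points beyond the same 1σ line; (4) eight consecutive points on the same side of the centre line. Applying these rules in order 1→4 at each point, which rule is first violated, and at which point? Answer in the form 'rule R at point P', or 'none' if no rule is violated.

rule 3 at point 10

Zone of each point (C = within 1σ̂, B = 1σ̂–2σ̂, A = 2σ̂–3σ̂, * = beyond 3σ̂; sign = side of CL): 1:-C, 2:-C, 3:+C, 4:+C, 5:-C, 6:-B, 7:-A, 8:-B, 9:-C, 10:-A, 11:-C
Rule 3 (four of five consecutive points beyond the same 1σ limit) is satisfied at point 10.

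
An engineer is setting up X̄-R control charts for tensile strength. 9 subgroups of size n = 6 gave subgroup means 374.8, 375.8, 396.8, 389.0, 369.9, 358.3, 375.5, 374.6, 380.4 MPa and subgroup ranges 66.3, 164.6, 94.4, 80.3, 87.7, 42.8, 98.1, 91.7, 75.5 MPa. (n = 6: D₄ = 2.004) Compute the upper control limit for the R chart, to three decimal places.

178.445

R̄ = (66.3 + 164.6 + 94.4 + 80.3 + 87.7 + 42.8 + 98.1 + 91.7 + 75.5) / 9 = 801.4000 / 9 = 89.0444
UCL_R = D₄·R̄ = 2.004 × 89.0444 = 178.4451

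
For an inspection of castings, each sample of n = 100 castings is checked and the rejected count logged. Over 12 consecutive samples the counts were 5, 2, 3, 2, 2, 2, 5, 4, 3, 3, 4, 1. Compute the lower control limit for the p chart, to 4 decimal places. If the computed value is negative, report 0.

0.0000

p̄ = Σdᵢ / (k·n) = 36 / (12 × 100) = 0.03000
LCL = p̄ − 3·√(p̄(1−p̄)/n) = 0.03000 − 3 × 0.01706 = -0.02118 → 0 (negative, so LCL = 0)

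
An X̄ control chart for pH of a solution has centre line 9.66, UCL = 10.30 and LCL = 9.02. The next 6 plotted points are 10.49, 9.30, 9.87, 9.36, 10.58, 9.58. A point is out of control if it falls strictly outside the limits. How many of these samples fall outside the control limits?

2

Compare each point to [9.02, 10.30]: sample 1 = 10.49 > UCL; sample 5 = 10.58 > UCL.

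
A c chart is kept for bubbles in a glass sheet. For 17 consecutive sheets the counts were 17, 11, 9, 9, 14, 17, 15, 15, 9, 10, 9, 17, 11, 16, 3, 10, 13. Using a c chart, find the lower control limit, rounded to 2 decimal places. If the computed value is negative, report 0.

c̄ = (17 + 11 + 9 + 9 + 14 + 17 + 15 + 15 + 9 + 10 + 9 + 17 + 11 + 16 + 3 + 10 + 13) / 17 = 205 / 17 = 12.0588
LCL = c̄ − 3√c̄ = 12.0588 − 3 × 3.4726 = 1.6411

1.64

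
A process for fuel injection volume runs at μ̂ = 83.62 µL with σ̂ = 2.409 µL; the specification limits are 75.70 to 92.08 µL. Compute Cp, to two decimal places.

Cp = (USL − LSL) / (6σ̂) = (92.08 − 75.70) / (6 × 2.409) = 16.3800 / 14.4540 = 1.1333

1.13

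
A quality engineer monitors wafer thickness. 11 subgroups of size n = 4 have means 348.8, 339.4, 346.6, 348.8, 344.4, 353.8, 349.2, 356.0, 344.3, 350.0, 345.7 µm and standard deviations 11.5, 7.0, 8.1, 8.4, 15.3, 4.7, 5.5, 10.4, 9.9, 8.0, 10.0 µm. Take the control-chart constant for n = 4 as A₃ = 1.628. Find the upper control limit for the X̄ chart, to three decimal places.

X̄̄ = (348.8 + 339.4 + 346.6 + 348.8 + 344.4 + 353.8 + 349.2 + 356.0 + 344.3 + 350.0 + 345.7) / 11 = 347.9091
s̄ = (11.5 + 7.0 + 8.1 + 8.4 + 15.3 + 4.7 + 5.5 + 10.4 + 9.9 + 8.0 + 10.0) / 11 = 8.9818
UCL = X̄̄ + A₃·s̄ = 347.9091 + 1.628 × 8.9818 = 362.5315

362.531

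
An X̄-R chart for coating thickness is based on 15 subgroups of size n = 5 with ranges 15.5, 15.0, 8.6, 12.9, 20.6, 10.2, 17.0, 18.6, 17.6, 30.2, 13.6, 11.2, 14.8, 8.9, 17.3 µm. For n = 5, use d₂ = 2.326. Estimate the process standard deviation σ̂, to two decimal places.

R̄ = (15.5 + 15.0 + 8.6 + 12.9 + 20.6 + 10.2 + 17.0 + 18.6 + 17.6 + 30.2 + 13.6 + 11.2 + 14.8 + 8.9 + 17.3) / 15 = 15.4667
σ̂ = R̄ / d₂ = 15.4667 / 2.326 = 6.6495

6.65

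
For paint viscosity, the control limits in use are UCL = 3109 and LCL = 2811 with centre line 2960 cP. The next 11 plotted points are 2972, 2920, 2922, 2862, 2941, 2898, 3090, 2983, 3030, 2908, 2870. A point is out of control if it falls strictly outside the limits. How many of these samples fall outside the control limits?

All 11 points lie within [2811, 3109].

0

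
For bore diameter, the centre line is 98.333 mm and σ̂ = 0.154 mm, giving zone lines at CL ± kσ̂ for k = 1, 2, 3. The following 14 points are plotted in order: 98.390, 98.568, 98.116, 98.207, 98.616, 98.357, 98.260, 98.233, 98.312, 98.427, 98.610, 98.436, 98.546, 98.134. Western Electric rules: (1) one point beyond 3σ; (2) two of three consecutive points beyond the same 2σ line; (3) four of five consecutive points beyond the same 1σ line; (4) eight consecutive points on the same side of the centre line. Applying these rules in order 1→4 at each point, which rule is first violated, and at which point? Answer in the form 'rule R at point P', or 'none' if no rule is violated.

Zone of each point (C = within 1σ̂, B = 1σ̂–2σ̂, A = 2σ̂–3σ̂, * = beyond 3σ̂; sign = side of CL): 1:+C, 2:+B, 3:-B, 4:-C, 5:+B, 6:+C, 7:-C, 8:-C, 9:-C, 10:+C, 11:+B, 12:+C, 13:+B, 14:-B
No rule fires across all 14 points.

none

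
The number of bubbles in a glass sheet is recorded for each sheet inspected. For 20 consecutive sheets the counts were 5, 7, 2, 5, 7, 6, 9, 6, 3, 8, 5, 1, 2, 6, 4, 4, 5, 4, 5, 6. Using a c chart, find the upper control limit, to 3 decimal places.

c̄ = (5 + 7 + 2 + 5 + 7 + 6 + 9 + 6 + 3 + 8 + 5 + 1 + 2 + 6 + 4 + 4 + 5 + 4 + 5 + 6) / 20 = 100 / 20 = 5.0000
UCL = c̄ + 3√c̄ = 5.0000 + 3 × √5.0000 = 5.0000 + 3 × 2.2361 = 11.7082

11.708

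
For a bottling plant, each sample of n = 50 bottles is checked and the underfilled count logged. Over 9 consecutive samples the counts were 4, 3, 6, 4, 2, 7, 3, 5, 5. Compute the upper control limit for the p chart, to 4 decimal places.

p̄ = Σdᵢ / (k·n) = 39 / (9 × 50) = 0.08667
UCL = p̄ + 3·√(p̄(1−p̄)/n) = 0.08667 + 3 × √(0.08667×0.91333/50) = 0.08667 + 3 × 0.03979 = 0.20603

0.2060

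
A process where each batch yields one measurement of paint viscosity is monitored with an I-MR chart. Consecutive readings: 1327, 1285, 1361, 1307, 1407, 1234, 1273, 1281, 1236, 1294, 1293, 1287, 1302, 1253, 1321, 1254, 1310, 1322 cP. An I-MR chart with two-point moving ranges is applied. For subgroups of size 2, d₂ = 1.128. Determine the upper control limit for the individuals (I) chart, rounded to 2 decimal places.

1433.01

X̄ = (1327 + 1285 + 1361 + 1307 + 1407 + 1234 + 1273 + 1281 + 1236 + 1294 + 1293 + 1287 + 1302 + 1253 + 1321 + 1254 + 1310 + 1322) / 18 = 1297.0556
Moving ranges: 42, 76, 54, 100, 173, 39, 8, 45, 58, 1, 6, 15, 49, 68, 67, 56, 12; M̄R̄ = 869.0000 / 17 = 51.1176
UCL = X̄ + 3·M̄R̄/d₂ = 1297.0556 + 3 × 51.1176 / 1.128 = 1433.0067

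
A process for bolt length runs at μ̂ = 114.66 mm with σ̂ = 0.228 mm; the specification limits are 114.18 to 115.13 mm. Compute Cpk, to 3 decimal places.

Cpu = (USL − μ̂) / (3σ̂) = (115.13 − 114.66) / (3 × 0.228) = 0.6871; Cpl = (μ̂ − LSL) / (3σ̂) = (114.66 − 114.18) / (3 × 0.228) = 0.7018; Cpk = min(Cpu, Cpl) = 0.6871

0.687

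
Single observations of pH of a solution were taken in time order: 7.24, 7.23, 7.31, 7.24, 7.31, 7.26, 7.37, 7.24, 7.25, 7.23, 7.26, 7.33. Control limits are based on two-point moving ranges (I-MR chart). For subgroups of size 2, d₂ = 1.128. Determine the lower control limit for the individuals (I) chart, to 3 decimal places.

7.115

X̄ = (7.24 + 7.23 + 7.31 + 7.24 + 7.31 + 7.26 + 7.37 + 7.24 + 7.25 + 7.23 + 7.26 + 7.33) / 12 = 7.2725
Moving ranges: 0.01, 0.08, 0.07, 0.07, 0.05, 0.11, 0.13, 0.01, 0.02, 0.03, 0.07; M̄R̄ = 0.6500 / 11 = 0.0591
LCL = X̄ − 3·M̄R̄/d₂ = 7.2725 − 3 × 0.0591 / 1.128 = 7.1153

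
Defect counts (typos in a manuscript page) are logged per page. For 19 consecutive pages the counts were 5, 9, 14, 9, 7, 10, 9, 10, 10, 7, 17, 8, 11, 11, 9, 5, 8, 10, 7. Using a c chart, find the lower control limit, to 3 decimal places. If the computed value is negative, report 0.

c̄ = (5 + 9 + 14 + 9 + 7 + 10 + 9 + 10 + 10 + 7 + 17 + 8 + 11 + 11 + 9 + 5 + 8 + 10 + 7) / 19 = 176 / 19 = 9.2632
LCL = c̄ − 3√c̄ = 9.2632 − 3 × 3.0435 = 0.1325

0.133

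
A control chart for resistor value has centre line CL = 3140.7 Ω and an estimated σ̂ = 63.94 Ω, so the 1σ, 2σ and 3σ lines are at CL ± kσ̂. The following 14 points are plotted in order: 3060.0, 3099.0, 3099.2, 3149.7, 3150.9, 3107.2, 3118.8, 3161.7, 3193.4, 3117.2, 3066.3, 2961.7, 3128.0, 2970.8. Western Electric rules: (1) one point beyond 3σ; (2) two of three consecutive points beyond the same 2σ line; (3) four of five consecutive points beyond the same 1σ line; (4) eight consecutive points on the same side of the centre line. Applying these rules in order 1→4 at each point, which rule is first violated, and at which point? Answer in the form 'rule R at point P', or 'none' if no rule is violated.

rule 2 at point 14

Zone of each point (C = within 1σ̂, B = 1σ̂–2σ̂, A = 2σ̂–3σ̂, * = beyond 3σ̂; sign = side of CL): 1:-B, 2:-C, 3:-C, 4:+C, 5:+C, 6:-C, 7:-C, 8:+C, 9:+C, 10:-C, 11:-B, 12:-A, 13:-C, 14:-A
Rule 2 (two of three consecutive points beyond the same 2σ limit) is satisfied at point 14.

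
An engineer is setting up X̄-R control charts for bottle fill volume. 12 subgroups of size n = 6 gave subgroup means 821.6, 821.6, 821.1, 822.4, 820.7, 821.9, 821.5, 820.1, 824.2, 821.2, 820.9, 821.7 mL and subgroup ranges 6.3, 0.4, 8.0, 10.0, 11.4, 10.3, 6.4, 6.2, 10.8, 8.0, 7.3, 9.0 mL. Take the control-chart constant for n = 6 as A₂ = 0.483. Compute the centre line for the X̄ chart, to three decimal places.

821.575

X̄̄ = (821.6 + 821.6 + 821.1 + 822.4 + 820.7 + 821.9 + 821.5 + 820.1 + 824.2 + 821.2 + 820.9 + 821.7) / 12 = 9858.9000 / 12 = 821.5750
CL = X̄̄ = 821.5750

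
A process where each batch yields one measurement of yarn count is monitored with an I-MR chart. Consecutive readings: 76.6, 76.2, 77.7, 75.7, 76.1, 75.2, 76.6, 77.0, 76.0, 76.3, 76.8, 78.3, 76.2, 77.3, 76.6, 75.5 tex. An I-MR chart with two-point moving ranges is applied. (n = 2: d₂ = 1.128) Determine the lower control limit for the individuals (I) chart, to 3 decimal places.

73.793

X̄ = (76.6 + 76.2 + 77.7 + 75.7 + 76.1 + 75.2 + 76.6 + 77.0 + 76.0 + 76.3 + 76.8 + 78.3 + 76.2 + 77.3 + 76.6 + 75.5) / 16 = 76.5062
Moving ranges: 0.4, 1.5, 2.0, 0.4, 0.9, 1.4, 0.4, 1.0, 0.3, 0.5, 1.5, 2.1, 1.1, 0.7, 1.1; M̄R̄ = 15.3000 / 15 = 1.0200
LCL = X̄ − 3·M̄R̄/d₂ = 76.5062 − 3 × 1.0200 / 1.128 = 73.7935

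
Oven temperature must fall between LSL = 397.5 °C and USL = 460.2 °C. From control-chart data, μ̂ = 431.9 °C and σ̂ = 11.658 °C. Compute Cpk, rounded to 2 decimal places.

0.81

Cpu = (USL − μ̂) / (3σ̂) = (460.2 − 431.9) / (3 × 11.658) = 0.8092; Cpl = (μ̂ − LSL) / (3σ̂) = (431.9 − 397.5) / (3 × 11.658) = 0.9836; Cpk = min(Cpu, Cpl) = 0.8092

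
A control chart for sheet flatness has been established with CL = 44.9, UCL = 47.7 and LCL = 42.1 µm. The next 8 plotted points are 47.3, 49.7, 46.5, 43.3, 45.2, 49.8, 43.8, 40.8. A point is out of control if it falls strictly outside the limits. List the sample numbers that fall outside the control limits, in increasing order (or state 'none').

2, 6, 8

Compare each point to [42.1, 47.7]: sample 2 = 49.7 > UCL; sample 6 = 49.8 > UCL; sample 8 = 40.8 < LCL.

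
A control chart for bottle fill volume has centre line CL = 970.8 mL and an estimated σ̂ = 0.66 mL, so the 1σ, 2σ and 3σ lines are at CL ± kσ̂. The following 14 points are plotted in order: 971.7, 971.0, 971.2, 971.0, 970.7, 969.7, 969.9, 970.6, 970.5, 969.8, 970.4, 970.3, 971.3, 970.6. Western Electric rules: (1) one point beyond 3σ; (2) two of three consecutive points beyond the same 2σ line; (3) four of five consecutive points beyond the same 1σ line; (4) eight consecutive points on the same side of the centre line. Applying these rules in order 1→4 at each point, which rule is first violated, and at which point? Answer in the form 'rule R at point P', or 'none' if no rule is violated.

Zone of each point (C = within 1σ̂, B = 1σ̂–2σ̂, A = 2σ̂–3σ̂, * = beyond 3σ̂; sign = side of CL): 1:+B, 2:+C, 3:+C, 4:+C, 5:-C, 6:-B, 7:-B, 8:-C, 9:-C, 10:-B, 11:-C, 12:-C, 13:+C, 14:-C
Rule 4 (eight consecutive points on the same side of the centre line) is satisfied at point 12.

rule 4 at point 12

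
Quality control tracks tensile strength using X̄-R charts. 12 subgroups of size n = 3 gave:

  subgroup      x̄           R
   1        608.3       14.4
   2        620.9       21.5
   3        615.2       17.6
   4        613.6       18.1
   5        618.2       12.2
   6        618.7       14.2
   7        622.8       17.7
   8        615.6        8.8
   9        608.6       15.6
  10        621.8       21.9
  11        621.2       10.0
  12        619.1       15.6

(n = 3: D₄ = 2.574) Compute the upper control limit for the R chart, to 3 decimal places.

R̄ = (14.4 + 21.5 + 17.6 + 18.1 + 12.2 + 14.2 + 17.7 + 8.8 + 15.6 + 21.9 + 10.0 + 15.6) / 12 = 187.6000 / 12 = 15.6333
UCL_R = D₄·R̄ = 2.574 × 15.6333 = 40.2402

40.240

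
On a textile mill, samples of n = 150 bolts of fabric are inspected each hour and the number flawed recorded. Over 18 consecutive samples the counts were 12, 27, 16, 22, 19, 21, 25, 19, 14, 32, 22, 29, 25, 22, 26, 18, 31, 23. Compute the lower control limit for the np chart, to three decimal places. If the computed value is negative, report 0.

9.296

p̄ = Σdᵢ / (k·n) = 403 / (18 × 150) = 0.14926
LCL = np̄ − 3·√(np̄(1−p̄)) = 22.3889 − 3 × 4.3643 = 9.2960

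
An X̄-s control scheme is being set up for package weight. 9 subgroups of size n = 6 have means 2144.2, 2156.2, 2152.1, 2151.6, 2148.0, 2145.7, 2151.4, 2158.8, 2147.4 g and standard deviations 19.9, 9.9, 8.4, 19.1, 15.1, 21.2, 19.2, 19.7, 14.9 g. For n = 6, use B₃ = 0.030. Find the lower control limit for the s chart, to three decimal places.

s̄ = (19.9 + 9.9 + 8.4 + 19.1 + 15.1 + 21.2 + 19.2 + 19.7 + 14.9) / 9 = 16.3778
LCL_s = B₃·s̄ = 0.030 × 16.3778 = 0.4913

0.491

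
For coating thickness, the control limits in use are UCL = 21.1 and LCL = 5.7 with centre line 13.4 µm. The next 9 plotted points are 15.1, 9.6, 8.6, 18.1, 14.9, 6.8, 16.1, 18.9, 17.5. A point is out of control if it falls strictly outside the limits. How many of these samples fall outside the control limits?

All 9 points lie within [5.7, 21.1].

0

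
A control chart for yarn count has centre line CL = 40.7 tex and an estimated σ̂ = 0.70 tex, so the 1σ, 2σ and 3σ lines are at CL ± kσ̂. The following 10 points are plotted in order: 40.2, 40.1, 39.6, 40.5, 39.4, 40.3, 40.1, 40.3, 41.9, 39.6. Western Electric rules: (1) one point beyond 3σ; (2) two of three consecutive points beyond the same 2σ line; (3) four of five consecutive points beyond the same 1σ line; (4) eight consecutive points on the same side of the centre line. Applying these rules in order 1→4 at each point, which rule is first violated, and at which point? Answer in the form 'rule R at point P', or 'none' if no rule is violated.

rule 4 at point 8

Zone of each point (C = within 1σ̂, B = 1σ̂–2σ̂, A = 2σ̂–3σ̂, * = beyond 3σ̂; sign = side of CL): 1:-C, 2:-C, 3:-B, 4:-C, 5:-B, 6:-C, 7:-C, 8:-C, 9:+B, 10:-B
Rule 4 (eight consecutive points on the same side of the centre line) is satisfied at point 8.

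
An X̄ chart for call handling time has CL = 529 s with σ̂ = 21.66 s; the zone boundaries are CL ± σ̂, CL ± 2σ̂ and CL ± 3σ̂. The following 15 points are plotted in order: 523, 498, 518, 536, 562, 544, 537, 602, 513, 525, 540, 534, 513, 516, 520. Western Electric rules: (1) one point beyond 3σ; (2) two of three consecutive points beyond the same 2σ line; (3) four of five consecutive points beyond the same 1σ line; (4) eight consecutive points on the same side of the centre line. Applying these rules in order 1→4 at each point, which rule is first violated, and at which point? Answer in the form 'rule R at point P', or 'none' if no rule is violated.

rule 1 at point 8

Zone of each point (C = within 1σ̂, B = 1σ̂–2σ̂, A = 2σ̂–3σ̂, * = beyond 3σ̂; sign = side of CL): 1:-C, 2:-B, 3:-C, 4:+C, 5:+B, 6:+C, 7:+C, 8:+*, 9:-C, 10:-C, 11:+C, 12:+C, 13:-C, 14:-C, 15:-C
Rule 1 (one point beyond the 3σ limits) is satisfied at point 8.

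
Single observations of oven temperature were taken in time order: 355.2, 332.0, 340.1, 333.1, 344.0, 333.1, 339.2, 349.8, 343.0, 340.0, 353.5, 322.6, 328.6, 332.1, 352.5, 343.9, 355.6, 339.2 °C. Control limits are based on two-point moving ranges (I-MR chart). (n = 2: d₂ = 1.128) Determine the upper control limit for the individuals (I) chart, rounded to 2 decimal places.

371.89

X̄ = (355.2 + 332.0 + 340.1 + 333.1 + 344.0 + 333.1 + 339.2 + 349.8 + 343.0 + 340.0 + 353.5 + 322.6 + 328.6 + 332.1 + 352.5 + 343.9 + 355.6 + 339.2) / 18 = 340.9722
Moving ranges: 23.2, 8.1, 7.0, 10.9, 10.9, 6.1, 10.6, 6.8, 3.0, 13.5, 30.9, 6.0, 3.5, 20.4, 8.6, 11.7, 16.4; M̄R̄ = 197.6000 / 17 = 11.6235
UCL = X̄ + 3·M̄R̄/d₂ = 340.9722 + 3 × 11.6235 / 1.128 = 371.8859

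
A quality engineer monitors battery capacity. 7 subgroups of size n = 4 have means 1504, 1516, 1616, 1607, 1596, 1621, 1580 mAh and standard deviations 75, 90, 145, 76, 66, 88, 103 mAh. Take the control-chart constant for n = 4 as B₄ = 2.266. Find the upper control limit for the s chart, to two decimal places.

208.15

s̄ = (75 + 90 + 145 + 76 + 66 + 88 + 103) / 7 = 91.8571
UCL_s = B₄·s̄ = 2.266 × 91.8571 = 208.1483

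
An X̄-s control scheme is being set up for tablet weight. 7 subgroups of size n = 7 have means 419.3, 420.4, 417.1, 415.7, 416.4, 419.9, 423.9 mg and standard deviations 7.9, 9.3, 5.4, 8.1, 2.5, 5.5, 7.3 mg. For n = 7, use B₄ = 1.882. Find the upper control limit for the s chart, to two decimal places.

s̄ = (7.9 + 9.3 + 5.4 + 8.1 + 2.5 + 5.5 + 7.3) / 7 = 6.5714
UCL_s = B₄·s̄ = 1.882 × 6.5714 = 12.3674

12.37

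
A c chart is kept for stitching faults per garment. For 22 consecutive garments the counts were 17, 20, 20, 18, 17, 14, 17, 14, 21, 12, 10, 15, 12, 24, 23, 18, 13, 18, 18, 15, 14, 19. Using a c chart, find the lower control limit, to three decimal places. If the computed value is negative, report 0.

c̄ = (17 + 20 + 20 + 18 + 17 + 14 + 17 + 14 + 21 + 12 + 10 + 15 + 12 + 24 + 23 + 18 + 13 + 18 + 18 + 15 + 14 + 19) / 22 = 369 / 22 = 16.7727
LCL = c̄ − 3√c̄ = 16.7727 − 3 × 4.0955 = 4.4864

4.486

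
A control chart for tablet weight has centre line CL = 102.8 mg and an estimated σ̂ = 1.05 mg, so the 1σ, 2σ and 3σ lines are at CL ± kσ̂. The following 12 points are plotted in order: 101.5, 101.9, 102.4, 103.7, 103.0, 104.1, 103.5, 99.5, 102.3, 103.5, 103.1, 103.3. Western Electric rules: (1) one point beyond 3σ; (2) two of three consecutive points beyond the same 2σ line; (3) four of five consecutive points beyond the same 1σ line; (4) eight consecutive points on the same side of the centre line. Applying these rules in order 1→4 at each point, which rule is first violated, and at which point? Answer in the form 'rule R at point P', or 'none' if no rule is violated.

Zone of each point (C = within 1σ̂, B = 1σ̂–2σ̂, A = 2σ̂–3σ̂, * = beyond 3σ̂; sign = side of CL): 1:-B, 2:-C, 3:-C, 4:+C, 5:+C, 6:+B, 7:+C, 8:-*, 9:-C, 10:+C, 11:+C, 12:+C
Rule 1 (one point beyond the 3σ limits) is satisfied at point 8.

rule 1 at point 8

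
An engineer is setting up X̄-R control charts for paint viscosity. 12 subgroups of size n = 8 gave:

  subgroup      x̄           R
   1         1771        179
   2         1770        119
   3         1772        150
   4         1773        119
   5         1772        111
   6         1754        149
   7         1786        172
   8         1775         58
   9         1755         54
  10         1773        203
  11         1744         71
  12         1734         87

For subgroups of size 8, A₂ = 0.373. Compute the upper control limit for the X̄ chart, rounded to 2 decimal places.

1810.67

X̄̄ = (1771 + 1770 + 1772 + 1773 + 1772 + 1754 + 1786 + 1775 + 1755 + 1773 + 1744 + 1734) / 12 = 21179.0000 / 12 = 1764.9167
R̄ = (179 + 119 + 150 + 119 + 111 + 149 + 172 + 58 + 54 + 203 + 71 + 87) / 12 = 1472.0000 / 12 = 122.6667
UCL = X̄̄ + A₂·R̄ = 1764.9167 + 0.373 × 122.6667 = 1810.6713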